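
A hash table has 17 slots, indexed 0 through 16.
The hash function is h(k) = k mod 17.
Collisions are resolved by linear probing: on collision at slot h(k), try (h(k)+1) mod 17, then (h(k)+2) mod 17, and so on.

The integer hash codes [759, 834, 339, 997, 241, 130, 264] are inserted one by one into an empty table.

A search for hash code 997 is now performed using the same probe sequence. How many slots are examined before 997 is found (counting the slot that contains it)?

2

759 hashes to 11; slot 11 is free → place at 11.
834 hashes to 1; slot 1 is free → place at 1.
339 hashes to 16; slot 16 is free → place at 16.
997 hashes to 11; 11 taken → place at 12.
241 hashes to 3; slot 3 is free → place at 3.
130 hashes to 11; 11,12 taken → place at 13.
264 hashes to 9; slot 9 is free → place at 9.
Table: [., 834, ., 241, ., ., ., ., ., 264, ., 759, 997, 130, ., ., 339]
Lookup 997: h=11, probe 11,12 → found at 12.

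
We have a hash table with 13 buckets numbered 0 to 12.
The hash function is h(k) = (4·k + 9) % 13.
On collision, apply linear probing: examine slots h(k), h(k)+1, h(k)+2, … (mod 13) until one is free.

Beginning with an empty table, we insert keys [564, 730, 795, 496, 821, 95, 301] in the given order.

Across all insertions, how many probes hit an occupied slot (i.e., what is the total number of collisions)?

10

564: h=3 → slot 3
730: h=4 → slot 4
795: h=4, probe 4,5 → slot 5
496: h=4, probe 4,5,6 → slot 6
821: h=4, probe 4,5,6,7 → slot 7
95: h=12 → slot 12
301: h=4, probe 4,5,6,7,8 → slot 8
Table: [., ., ., 564, 730, 795, 496, 821, 301, ., ., ., 95]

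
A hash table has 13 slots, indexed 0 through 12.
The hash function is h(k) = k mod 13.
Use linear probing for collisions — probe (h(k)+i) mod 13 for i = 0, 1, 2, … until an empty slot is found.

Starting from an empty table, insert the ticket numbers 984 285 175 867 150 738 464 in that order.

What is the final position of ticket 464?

0

984 hashes to 9; slot 9 is free → place at 9.
285 hashes to 12; slot 12 is free → place at 12.
175 hashes to 6; slot 6 is free → place at 6.
867 hashes to 9; 9 taken → place at 10.
150 hashes to 7; slot 7 is free → place at 7.
738 hashes to 10; 10 taken → place at 11.
464 hashes to 9; 9,10,11,12 taken → place at 0.
Table: [464, _, _, _, _, _, 175, 150, _, 984, 867, 738, 285]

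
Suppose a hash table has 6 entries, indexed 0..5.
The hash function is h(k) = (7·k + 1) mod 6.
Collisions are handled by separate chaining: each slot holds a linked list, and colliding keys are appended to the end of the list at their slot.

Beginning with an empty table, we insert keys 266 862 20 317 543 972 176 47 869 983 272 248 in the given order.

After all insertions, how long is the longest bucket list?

5

Insert 266: h=3, bucket 3 empty → new chain.
Insert 862: h=5, bucket 5 empty → new chain.
Insert 20: h=3, bucket 3 nonempty → append to chain.
Insert 317: h=0, bucket 0 empty → new chain.
Insert 543: h=4, bucket 4 empty → new chain.
Insert 972: h=1, bucket 1 empty → new chain.
Insert 176: h=3, bucket 3 nonempty → append to chain.
Insert 47: h=0, bucket 0 nonempty → append to chain.
Insert 869: h=0, bucket 0 nonempty → append to chain.
Insert 983: h=0, bucket 0 nonempty → append to chain.
Insert 272: h=3, bucket 3 nonempty → append to chain.
Insert 248: h=3, bucket 3 nonempty → append to chain.
Final buckets:
0: 317 -> 47 -> 869 -> 983
1: 972
2: _
3: 266 -> 20 -> 176 -> 272 -> 248
4: 543
5: 862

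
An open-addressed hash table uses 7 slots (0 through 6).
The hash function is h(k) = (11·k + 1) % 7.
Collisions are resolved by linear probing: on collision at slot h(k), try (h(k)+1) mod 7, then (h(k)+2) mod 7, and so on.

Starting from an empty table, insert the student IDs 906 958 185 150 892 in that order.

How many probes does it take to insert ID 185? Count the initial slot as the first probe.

906: h=6 -> slot 6
958: h=4 -> slot 4
185: h=6, probe 6,0 -> slot 0
150: h=6, probe 6,0,1 -> slot 1
892: h=6, probe 6,0,1,2 -> slot 2
Table: [185, 150, 892, ∅, 958, ∅, 906]

2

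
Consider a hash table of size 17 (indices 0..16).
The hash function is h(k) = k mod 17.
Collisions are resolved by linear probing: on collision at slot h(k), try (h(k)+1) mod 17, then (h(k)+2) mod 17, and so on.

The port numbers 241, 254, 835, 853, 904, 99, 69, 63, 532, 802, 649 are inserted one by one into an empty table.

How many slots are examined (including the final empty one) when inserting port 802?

5

241 hashes to 3; slot 3 is free => place at 3.
254 hashes to 16; slot 16 is free => place at 16.
835 hashes to 2; slot 2 is free => place at 2.
853 hashes to 3; 3 taken => place at 4.
904 hashes to 3; 3,4 taken => place at 5.
99 hashes to 14; slot 14 is free => place at 14.
69 hashes to 1; slot 1 is free => place at 1.
63 hashes to 12; slot 12 is free => place at 12.
532 hashes to 5; 5 taken => place at 6.
802 hashes to 3; 3,4,5,6 taken => place at 7.
649 hashes to 3; 3,4,5,6,7 taken => place at 8.
Table: [-, 69, 835, 241, 853, 904, 532, 802, 649, -, -, -, 63, -, 99, -, 254]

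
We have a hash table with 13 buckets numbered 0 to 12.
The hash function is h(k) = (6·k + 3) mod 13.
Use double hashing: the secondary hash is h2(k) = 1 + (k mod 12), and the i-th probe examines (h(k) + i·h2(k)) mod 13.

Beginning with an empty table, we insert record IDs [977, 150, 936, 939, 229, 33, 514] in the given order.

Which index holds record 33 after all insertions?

977: h=2 → slot 2
150: h=6 → slot 6
936: h=3 → slot 3
939: h=8 → slot 8
229: h=12 → slot 12
33: h=6, h2=10, probe 6,3,0 → slot 0
514: h=6, h2=11, probe 6,4 → slot 4
Table: [33, ∅, 977, 936, 514, ∅, 150, ∅, 939, ∅, ∅, ∅, 229]

0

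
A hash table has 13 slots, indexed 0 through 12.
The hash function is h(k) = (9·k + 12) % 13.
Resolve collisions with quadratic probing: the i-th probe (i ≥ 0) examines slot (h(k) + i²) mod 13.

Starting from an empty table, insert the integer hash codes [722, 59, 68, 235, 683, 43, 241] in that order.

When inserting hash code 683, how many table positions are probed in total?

722: h=10 => slot 10
59: h=10, probe 10,11 => slot 11
68: h=0 => slot 0
235: h=8 => slot 8
683: h=10, probe 10,11,1 => slot 1
43: h=9 => slot 9
241: h=10, probe 10,11,1,6 => slot 6
Table: [68, 683, ., ., ., ., 241, ., 235, 43, 722, 59, .]

3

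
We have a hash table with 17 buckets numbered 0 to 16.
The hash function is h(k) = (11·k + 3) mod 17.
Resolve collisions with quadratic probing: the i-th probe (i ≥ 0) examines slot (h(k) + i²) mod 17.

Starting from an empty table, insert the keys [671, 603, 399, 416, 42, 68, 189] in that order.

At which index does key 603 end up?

Insert 671: h=6, slot 6 empty => index 6.
Insert 603: h=6, slot 6 occupied => index 7.
Insert 399: h=6, slots 6,7 occupied => index 10.
Insert 416: h=6, slots 6,7,10 occupied => index 15.
Insert 42: h=6, slots 6,7,10,15 occupied => index 5.
Insert 68: h=3, slot 3 empty => index 3.
Insert 189: h=8, slot 8 empty => index 8.
Table: [∅, ∅, ∅, 68, ∅, 42, 671, 603, 189, ∅, 399, ∅, ∅, ∅, ∅, 416, ∅]

7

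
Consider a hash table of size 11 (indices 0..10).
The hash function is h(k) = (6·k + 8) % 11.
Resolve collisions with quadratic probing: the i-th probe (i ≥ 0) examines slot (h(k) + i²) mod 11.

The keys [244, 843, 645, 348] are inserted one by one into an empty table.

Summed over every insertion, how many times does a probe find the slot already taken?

3

244: h=9 => slot 9
843: h=6 => slot 6
645: h=6, probe 6,7 => slot 7
348: h=6, probe 6,7,10 => slot 10
Table: [—, —, —, —, —, —, 843, 645, —, 244, 348]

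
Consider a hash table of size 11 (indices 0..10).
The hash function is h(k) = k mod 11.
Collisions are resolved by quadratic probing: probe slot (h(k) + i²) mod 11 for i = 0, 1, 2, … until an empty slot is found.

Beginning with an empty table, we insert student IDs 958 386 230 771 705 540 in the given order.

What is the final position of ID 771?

958: h=1 -> slot 1
386: h=1, probe 1,2 -> slot 2
230: h=10 -> slot 10
771: h=1, probe 1,2,5 -> slot 5
705: h=1, probe 1,2,5,10,6 -> slot 6
540: h=1, probe 1,2,5,10,6,4 -> slot 4
Table: [-, 958, 386, -, 540, 771, 705, -, -, -, 230]

5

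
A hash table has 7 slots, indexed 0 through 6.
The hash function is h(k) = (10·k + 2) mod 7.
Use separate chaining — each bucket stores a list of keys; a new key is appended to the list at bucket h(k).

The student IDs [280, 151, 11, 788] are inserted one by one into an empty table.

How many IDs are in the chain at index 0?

280 -> bucket 2
151 -> bucket 0
11 -> bucket 0 (collision)
788 -> bucket 0 (collision)
Final buckets:
0: 151 -> 11 -> 788
1: ∅
2: 280
3: ∅
4: ∅
5: ∅
6: ∅

3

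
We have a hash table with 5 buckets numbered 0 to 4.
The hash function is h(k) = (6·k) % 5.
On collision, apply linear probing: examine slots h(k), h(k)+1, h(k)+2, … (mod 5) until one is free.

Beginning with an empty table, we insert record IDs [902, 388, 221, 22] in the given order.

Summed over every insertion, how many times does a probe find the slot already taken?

2

Insert 902: h=2, slot 2 empty -> index 2.
Insert 388: h=3, slot 3 empty -> index 3.
Insert 221: h=1, slot 1 empty -> index 1.
Insert 22: h=2, slots 2,3 occupied -> index 4.
Table: [∅, 221, 902, 388, 22]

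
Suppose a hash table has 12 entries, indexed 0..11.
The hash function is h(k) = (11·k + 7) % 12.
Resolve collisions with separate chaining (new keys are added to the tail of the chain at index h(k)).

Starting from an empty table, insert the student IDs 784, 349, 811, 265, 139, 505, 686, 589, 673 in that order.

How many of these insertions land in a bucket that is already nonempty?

Insert 784: h=3, bucket 3 empty → new chain.
Insert 349: h=6, bucket 6 empty → new chain.
Insert 811: h=0, bucket 0 empty → new chain.
Insert 265: h=6, bucket 6 nonempty → append to chain.
Insert 139: h=0, bucket 0 nonempty → append to chain.
Insert 505: h=6, bucket 6 nonempty → append to chain.
Insert 686: h=5, bucket 5 empty → new chain.
Insert 589: h=6, bucket 6 nonempty → append to chain.
Insert 673: h=6, bucket 6 nonempty → append to chain.
Final buckets:
0: 811 -> 139
1: —
2: —
3: 784
4: —
5: 686
6: 349 -> 265 -> 505 -> 589 -> 673
7: —
8: —
9: —
10: —
11: —

5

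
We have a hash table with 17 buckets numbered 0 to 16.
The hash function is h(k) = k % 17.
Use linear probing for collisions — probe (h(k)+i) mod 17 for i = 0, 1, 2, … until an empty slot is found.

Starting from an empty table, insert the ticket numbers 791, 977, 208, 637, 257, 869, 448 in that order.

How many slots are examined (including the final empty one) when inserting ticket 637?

3

Insert 791: h=9, slot 9 empty => index 9.
Insert 977: h=8, slot 8 empty => index 8.
Insert 208: h=4, slot 4 empty => index 4.
Insert 637: h=8, slots 8,9 occupied => index 10.
Insert 257: h=2, slot 2 empty => index 2.
Insert 869: h=2, slot 2 occupied => index 3.
Insert 448: h=6, slot 6 empty => index 6.
Table: [., ., 257, 869, 208, ., 448, ., 977, 791, 637, ., ., ., ., ., .]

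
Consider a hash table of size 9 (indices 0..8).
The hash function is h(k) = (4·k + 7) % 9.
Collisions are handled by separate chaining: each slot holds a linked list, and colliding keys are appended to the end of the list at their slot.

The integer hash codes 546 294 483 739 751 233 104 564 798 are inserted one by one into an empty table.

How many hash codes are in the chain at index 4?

Insert 546: h=4, bucket 4 empty → new chain.
Insert 294: h=4, bucket 4 nonempty → append to chain.
Insert 483: h=4, bucket 4 nonempty → append to chain.
Insert 739: h=2, bucket 2 empty → new chain.
Insert 751: h=5, bucket 5 empty → new chain.
Insert 233: h=3, bucket 3 empty → new chain.
Insert 104: h=0, bucket 0 empty → new chain.
Insert 564: h=4, bucket 4 nonempty → append to chain.
Insert 798: h=4, bucket 4 nonempty → append to chain.
Final buckets:
0: 104
1: .
2: 739
3: 233
4: 546 -> 294 -> 483 -> 564 -> 798
5: 751
6: .
7: .
8: .

5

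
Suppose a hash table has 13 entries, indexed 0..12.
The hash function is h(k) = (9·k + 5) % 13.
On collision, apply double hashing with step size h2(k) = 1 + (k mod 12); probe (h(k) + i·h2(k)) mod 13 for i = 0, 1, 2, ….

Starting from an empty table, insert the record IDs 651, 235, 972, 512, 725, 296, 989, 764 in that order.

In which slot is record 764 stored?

651: h=1 → slot 1
235: h=1, h2=8, probe 1,9 → slot 9
972: h=4 → slot 4
512: h=11 → slot 11
725: h=4, h2=6, probe 4,10 → slot 10
296: h=4, h2=9, probe 4,0 → slot 0
989: h=1, h2=6, probe 1,7 → slot 7
764: h=4, h2=9, probe 4,0,9,5 → slot 5
Table: [296, 651, -, -, 972, 764, -, 989, -, 235, 725, 512, -]

5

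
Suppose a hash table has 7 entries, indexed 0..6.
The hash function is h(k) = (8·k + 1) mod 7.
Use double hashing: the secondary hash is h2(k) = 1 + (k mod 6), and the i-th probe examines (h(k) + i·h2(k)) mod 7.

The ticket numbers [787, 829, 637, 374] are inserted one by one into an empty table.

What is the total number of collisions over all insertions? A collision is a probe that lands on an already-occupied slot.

2

787 hashes to 4; slot 4 is free => place at 4.
829 hashes to 4, h2=2; 4 taken => place at 6.
637 hashes to 1; slot 1 is free => place at 1.
374 hashes to 4, h2=3; 4 taken => place at 0.
Table: [374, 637, ∅, ∅, 787, ∅, 829]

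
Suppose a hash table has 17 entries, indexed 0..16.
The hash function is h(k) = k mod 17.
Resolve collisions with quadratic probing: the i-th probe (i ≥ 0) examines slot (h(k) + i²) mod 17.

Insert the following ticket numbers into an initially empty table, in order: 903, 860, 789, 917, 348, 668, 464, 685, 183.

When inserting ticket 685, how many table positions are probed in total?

903: h=2 → slot 2
860: h=10 → slot 10
789: h=7 → slot 7
917: h=16 → slot 16
348: h=8 → slot 8
668: h=5 → slot 5
464: h=5, probe 5,6 → slot 6
685: h=5, probe 5,6,9 → slot 9
183: h=13 → slot 13
Table: [., ., 903, ., ., 668, 464, 789, 348, 685, 860, ., ., 183, ., ., 917]

3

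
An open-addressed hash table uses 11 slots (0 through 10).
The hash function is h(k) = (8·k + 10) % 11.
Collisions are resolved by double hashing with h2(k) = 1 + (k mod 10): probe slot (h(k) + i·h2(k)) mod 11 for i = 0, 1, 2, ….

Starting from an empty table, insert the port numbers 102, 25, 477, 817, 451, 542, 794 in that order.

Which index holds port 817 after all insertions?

6

Insert 102: h=1, slot 1 empty → index 1.
Insert 25: h=1, h2=6, slot 1 occupied → index 7.
Insert 477: h=9, slot 9 empty → index 9.
Insert 817: h=1, h2=8, slots 1,9 occupied → index 6.
Insert 451: h=10, slot 10 empty → index 10.
Insert 542: h=1, h2=3, slot 1 occupied → index 4.
Insert 794: h=4, h2=5, slots 4,9 occupied → index 3.
Table: [—, 102, —, 794, 542, —, 817, 25, —, 477, 451]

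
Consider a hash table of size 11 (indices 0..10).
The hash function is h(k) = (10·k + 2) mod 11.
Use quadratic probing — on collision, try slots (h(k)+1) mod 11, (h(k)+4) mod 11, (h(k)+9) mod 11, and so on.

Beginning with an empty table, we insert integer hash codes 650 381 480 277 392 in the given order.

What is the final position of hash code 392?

10

650: h=1 → slot 1
381: h=6 → slot 6
480: h=6, probe 6,7 → slot 7
277: h=0 → slot 0
392: h=6, probe 6,7,10 → slot 10
Table: [277, 650, _, _, _, _, 381, 480, _, _, 392]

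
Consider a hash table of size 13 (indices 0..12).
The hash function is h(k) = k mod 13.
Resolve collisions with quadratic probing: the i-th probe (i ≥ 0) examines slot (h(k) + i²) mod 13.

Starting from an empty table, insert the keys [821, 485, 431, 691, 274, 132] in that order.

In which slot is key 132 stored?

821: h=2 -> slot 2
485: h=4 -> slot 4
431: h=2, probe 2,3 -> slot 3
691: h=2, probe 2,3,6 -> slot 6
274: h=1 -> slot 1
132: h=2, probe 2,3,6,11 -> slot 11
Table: [—, 274, 821, 431, 485, —, 691, —, —, —, —, 132, —]

11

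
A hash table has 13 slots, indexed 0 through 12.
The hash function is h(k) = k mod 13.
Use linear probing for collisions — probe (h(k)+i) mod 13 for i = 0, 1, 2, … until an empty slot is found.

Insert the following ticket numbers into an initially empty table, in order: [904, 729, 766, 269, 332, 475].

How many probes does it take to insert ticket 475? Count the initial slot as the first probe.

4

Insert 904: h=7, slot 7 empty → index 7.
Insert 729: h=1, slot 1 empty → index 1.
Insert 766: h=12, slot 12 empty → index 12.
Insert 269: h=9, slot 9 empty → index 9.
Insert 332: h=7, slot 7 occupied → index 8.
Insert 475: h=7, slots 7,8,9 occupied → index 10.
Table: [-, 729, -, -, -, -, -, 904, 332, 269, 475, -, 766]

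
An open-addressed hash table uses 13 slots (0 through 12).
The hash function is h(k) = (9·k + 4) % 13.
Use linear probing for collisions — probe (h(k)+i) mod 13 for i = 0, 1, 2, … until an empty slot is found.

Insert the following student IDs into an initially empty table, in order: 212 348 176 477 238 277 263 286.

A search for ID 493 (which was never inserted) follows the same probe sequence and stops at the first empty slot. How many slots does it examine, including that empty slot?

2

212 hashes to 1; slot 1 is free => place at 1.
348 hashes to 3; slot 3 is free => place at 3.
176 hashes to 2; slot 2 is free => place at 2.
477 hashes to 7; slot 7 is free => place at 7.
238 hashes to 1; 1,2,3 taken => place at 4.
277 hashes to 1; 1,2,3,4 taken => place at 5.
263 hashes to 5; 5 taken => place at 6.
286 hashes to 4; 4,5,6,7 taken => place at 8.
Table: [., 212, 176, 348, 238, 277, 263, 477, 286, ., ., ., .]
Lookup 493: h=8, probe 8,9 → slot 9 empty, not found.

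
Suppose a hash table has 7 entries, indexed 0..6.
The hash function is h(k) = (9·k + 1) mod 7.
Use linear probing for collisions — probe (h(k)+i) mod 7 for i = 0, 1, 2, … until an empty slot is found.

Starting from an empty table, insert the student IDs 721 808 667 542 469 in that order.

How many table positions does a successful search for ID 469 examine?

3

721: h=1 -> slot 1
808: h=0 -> slot 0
667: h=5 -> slot 5
542: h=0, probe 0,1,2 -> slot 2
469: h=1, probe 1,2,3 -> slot 3
Table: [808, 721, 542, 469, -, 667, -]
Lookup 469: h=1, probe 1,2,3 → found at 3.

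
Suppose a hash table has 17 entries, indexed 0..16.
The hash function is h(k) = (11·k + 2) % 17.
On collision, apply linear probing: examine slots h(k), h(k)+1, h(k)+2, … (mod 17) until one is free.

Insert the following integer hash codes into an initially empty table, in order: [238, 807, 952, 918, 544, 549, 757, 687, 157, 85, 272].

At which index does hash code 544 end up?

Insert 238: h=2, slot 2 empty -> index 2.
Insert 807: h=5, slot 5 empty -> index 5.
Insert 952: h=2, slot 2 occupied -> index 3.
Insert 918: h=2, slots 2,3 occupied -> index 4.
Insert 544: h=2, slots 2,3,4,5 occupied -> index 6.
Insert 549: h=6, slot 6 occupied -> index 7.
Insert 757: h=16, slot 16 empty -> index 16.
Insert 687: h=11, slot 11 empty -> index 11.
Insert 157: h=12, slot 12 empty -> index 12.
Insert 85: h=2, slots 2,3,4,5,6,7 occupied -> index 8.
Insert 272: h=2, slots 2,3,4,5,6,7,8 occupied -> index 9.
Table: [—, —, 238, 952, 918, 807, 544, 549, 85, 272, —, 687, 157, —, —, —, 757]

6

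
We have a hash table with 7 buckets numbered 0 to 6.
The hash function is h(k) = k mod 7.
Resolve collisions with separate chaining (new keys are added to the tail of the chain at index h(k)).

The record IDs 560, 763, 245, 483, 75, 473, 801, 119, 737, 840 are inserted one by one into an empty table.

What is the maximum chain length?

560 → bucket 0
763 → bucket 0 (collision)
245 → bucket 0 (collision)
483 → bucket 0 (collision)
75 → bucket 5
473 → bucket 4
801 → bucket 3
119 → bucket 0 (collision)
737 → bucket 2
840 → bucket 0 (collision)
Final buckets:
0: 560 -> 763 -> 245 -> 483 -> 119 -> 840
1: ∅
2: 737
3: 801
4: 473
5: 75
6: ∅

6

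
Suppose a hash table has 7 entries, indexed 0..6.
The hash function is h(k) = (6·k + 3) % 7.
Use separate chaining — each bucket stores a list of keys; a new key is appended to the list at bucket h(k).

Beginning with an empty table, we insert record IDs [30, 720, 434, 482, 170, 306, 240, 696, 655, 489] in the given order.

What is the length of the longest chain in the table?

30 → bucket 1
720 → bucket 4
434 → bucket 3
482 → bucket 4 (collision)
170 → bucket 1 (collision)
306 → bucket 5
240 → bucket 1 (collision)
696 → bucket 0
655 → bucket 6
489 → bucket 4 (collision)
Final buckets:
0: 696
1: 30 -> 170 -> 240
2: —
3: 434
4: 720 -> 482 -> 489
5: 306
6: 655

3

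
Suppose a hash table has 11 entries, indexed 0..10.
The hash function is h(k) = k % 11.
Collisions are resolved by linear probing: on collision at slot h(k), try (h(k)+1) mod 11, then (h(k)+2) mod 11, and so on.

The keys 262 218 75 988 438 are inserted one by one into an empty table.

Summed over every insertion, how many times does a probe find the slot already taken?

10

Insert 262: h=9, slot 9 empty → index 9.
Insert 218: h=9, slot 9 occupied → index 10.
Insert 75: h=9, slots 9,10 occupied → index 0.
Insert 988: h=9, slots 9,10,0 occupied → index 1.
Insert 438: h=9, slots 9,10,0,1 occupied → index 2.
Table: [75, 988, 438, _, _, _, _, _, _, 262, 218]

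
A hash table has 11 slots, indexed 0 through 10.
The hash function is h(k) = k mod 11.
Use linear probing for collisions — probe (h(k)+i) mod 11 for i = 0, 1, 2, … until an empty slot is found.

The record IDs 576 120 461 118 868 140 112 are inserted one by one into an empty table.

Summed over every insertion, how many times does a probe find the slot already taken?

4

Insert 576: h=4, slot 4 empty -> index 4.
Insert 120: h=10, slot 10 empty -> index 10.
Insert 461: h=10, slot 10 occupied -> index 0.
Insert 118: h=8, slot 8 empty -> index 8.
Insert 868: h=10, slots 10,0 occupied -> index 1.
Insert 140: h=8, slot 8 occupied -> index 9.
Insert 112: h=2, slot 2 empty -> index 2.
Table: [461, 868, 112, ., 576, ., ., ., 118, 140, 120]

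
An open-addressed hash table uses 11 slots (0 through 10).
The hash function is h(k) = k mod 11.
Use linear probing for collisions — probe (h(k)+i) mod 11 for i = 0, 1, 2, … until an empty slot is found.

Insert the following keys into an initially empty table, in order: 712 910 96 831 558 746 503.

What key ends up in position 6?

831

712 hashes to 8; slot 8 is free => place at 8.
910 hashes to 8; 8 taken => place at 9.
96 hashes to 8; 8,9 taken => place at 10.
831 hashes to 6; slot 6 is free => place at 6.
558 hashes to 8; 8,9,10 taken => place at 0.
746 hashes to 9; 9,10,0 taken => place at 1.
503 hashes to 8; 8,9,10,0,1 taken => place at 2.
Table: [558, 746, 503, ., ., ., 831, ., 712, 910, 96]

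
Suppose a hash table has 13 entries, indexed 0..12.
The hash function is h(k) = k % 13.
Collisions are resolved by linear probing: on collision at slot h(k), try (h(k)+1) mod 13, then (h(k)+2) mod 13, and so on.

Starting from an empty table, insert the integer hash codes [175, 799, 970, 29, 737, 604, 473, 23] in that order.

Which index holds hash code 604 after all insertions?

10

175 hashes to 6; slot 6 is free -> place at 6.
799 hashes to 6; 6 taken -> place at 7.
970 hashes to 8; slot 8 is free -> place at 8.
29 hashes to 3; slot 3 is free -> place at 3.
737 hashes to 9; slot 9 is free -> place at 9.
604 hashes to 6; 6,7,8,9 taken -> place at 10.
473 hashes to 5; slot 5 is free -> place at 5.
23 hashes to 10; 10 taken -> place at 11.
Table: [∅, ∅, ∅, 29, ∅, 473, 175, 799, 970, 737, 604, 23, ∅]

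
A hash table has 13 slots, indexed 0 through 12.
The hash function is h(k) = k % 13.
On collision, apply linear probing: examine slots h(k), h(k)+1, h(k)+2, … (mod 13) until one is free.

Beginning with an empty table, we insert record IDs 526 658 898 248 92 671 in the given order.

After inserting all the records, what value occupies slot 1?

526 hashes to 6; slot 6 is free => place at 6.
658 hashes to 8; slot 8 is free => place at 8.
898 hashes to 1; slot 1 is free => place at 1.
248 hashes to 1; 1 taken => place at 2.
92 hashes to 1; 1,2 taken => place at 3.
671 hashes to 8; 8 taken => place at 9.
Table: [., 898, 248, 92, ., ., 526, ., 658, 671, ., ., .]

898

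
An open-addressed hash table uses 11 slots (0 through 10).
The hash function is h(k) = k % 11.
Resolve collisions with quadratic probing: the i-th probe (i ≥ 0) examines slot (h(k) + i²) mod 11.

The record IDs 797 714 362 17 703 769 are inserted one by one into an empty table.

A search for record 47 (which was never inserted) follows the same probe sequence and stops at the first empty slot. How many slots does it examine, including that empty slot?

Insert 797: h=5, slot 5 empty => index 5.
Insert 714: h=10, slot 10 empty => index 10.
Insert 362: h=10, slot 10 occupied => index 0.
Insert 17: h=6, slot 6 empty => index 6.
Insert 703: h=10, slots 10,0 occupied => index 3.
Insert 769: h=10, slots 10,0,3 occupied => index 8.
Table: [362, _, _, 703, _, 797, 17, _, 769, _, 714]
Lookup 47: h=3, probe 3,4 → slot 4 empty, not found.

2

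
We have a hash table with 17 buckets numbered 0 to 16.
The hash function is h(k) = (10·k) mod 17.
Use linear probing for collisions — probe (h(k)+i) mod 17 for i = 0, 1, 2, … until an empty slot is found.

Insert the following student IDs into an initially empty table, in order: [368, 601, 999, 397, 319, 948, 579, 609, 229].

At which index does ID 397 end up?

368: h=8 → slot 8
601: h=9 → slot 9
999: h=11 → slot 11
397: h=9, probe 9,10 → slot 10
319: h=11, probe 11,12 → slot 12
948: h=11, probe 11,12,13 → slot 13
579: h=10, probe 10,11,12,13,14 → slot 14
609: h=4 → slot 4
229: h=12, probe 12,13,14,15 → slot 15
Table: [-, -, -, -, 609, -, -, -, 368, 601, 397, 999, 319, 948, 579, 229, -]

10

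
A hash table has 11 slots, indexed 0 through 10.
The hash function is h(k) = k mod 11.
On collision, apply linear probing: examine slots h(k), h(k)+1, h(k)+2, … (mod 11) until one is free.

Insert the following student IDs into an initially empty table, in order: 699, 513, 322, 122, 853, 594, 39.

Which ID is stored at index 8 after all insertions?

699: h=6 => slot 6
513: h=7 => slot 7
322: h=3 => slot 3
122: h=1 => slot 1
853: h=6, probe 6,7,8 => slot 8
594: h=0 => slot 0
39: h=6, probe 6,7,8,9 => slot 9
Table: [594, 122, ∅, 322, ∅, ∅, 699, 513, 853, 39, ∅]

853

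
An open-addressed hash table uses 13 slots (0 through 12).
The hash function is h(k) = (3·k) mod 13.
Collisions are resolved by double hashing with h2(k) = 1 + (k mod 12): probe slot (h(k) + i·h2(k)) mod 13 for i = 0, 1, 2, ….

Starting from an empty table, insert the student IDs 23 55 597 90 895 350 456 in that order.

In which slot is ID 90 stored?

11

23: h=4 → slot 4
55: h=9 → slot 9
597: h=10 → slot 10
90: h=10, h2=7, probe 10,4,11 → slot 11
895: h=7 → slot 7
350: h=10, h2=3, probe 10,0 → slot 0
456: h=3 → slot 3
Table: [350, ., ., 456, 23, ., ., 895, ., 55, 597, 90, .]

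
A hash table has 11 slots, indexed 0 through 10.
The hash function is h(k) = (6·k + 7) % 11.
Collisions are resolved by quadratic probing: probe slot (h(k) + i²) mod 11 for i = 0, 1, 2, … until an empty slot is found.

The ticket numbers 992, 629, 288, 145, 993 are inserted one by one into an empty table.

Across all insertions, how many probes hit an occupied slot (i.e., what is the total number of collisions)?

992 hashes to 8; slot 8 is free => place at 8.
629 hashes to 8; 8 taken => place at 9.
288 hashes to 8; 8,9 taken => place at 1.
145 hashes to 8; 8,9,1 taken => place at 6.
993 hashes to 3; slot 3 is free => place at 3.
Table: [., 288, ., 993, ., ., 145, ., 992, 629, .]

6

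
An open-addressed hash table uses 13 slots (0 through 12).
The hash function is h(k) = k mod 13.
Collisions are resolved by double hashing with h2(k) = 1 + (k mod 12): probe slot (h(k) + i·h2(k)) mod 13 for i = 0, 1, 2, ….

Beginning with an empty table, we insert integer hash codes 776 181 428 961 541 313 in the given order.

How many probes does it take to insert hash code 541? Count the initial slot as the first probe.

Insert 776: h=9, slot 9 empty => index 9.
Insert 181: h=12, slot 12 empty => index 12.
Insert 428: h=12, h2=9, slot 12 occupied => index 8.
Insert 961: h=12, h2=2, slot 12 occupied => index 1.
Insert 541: h=8, h2=2, slot 8 occupied => index 10.
Insert 313: h=1, h2=2, slot 1 occupied => index 3.
Table: [-, 961, -, 313, -, -, -, -, 428, 776, 541, -, 181]

2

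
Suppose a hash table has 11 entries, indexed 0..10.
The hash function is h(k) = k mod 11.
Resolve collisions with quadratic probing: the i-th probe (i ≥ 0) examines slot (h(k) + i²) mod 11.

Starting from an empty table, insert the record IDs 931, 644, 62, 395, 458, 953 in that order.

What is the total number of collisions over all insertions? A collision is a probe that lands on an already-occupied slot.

Insert 931: h=7, slot 7 empty -> index 7.
Insert 644: h=6, slot 6 empty -> index 6.
Insert 62: h=7, slot 7 occupied -> index 8.
Insert 395: h=10, slot 10 empty -> index 10.
Insert 458: h=7, slots 7,8 occupied -> index 0.
Insert 953: h=7, slots 7,8,0 occupied -> index 5.
Table: [458, _, _, _, _, 953, 644, 931, 62, _, 395]

6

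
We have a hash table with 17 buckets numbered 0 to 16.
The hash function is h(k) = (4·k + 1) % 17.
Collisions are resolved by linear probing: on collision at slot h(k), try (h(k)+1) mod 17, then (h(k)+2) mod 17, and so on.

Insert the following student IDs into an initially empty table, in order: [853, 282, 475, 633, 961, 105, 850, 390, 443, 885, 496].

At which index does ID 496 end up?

853 hashes to 13; slot 13 is free -> place at 13.
282 hashes to 7; slot 7 is free -> place at 7.
475 hashes to 14; slot 14 is free -> place at 14.
633 hashes to 0; slot 0 is free -> place at 0.
961 hashes to 3; slot 3 is free -> place at 3.
105 hashes to 13; 13,14 taken -> place at 15.
850 hashes to 1; slot 1 is free -> place at 1.
390 hashes to 14; 14,15 taken -> place at 16.
443 hashes to 5; slot 5 is free -> place at 5.
885 hashes to 5; 5 taken -> place at 6.
496 hashes to 13; 13,14,15,16,0,1 taken -> place at 2.
Table: [633, 850, 496, 961, -, 443, 885, 282, -, -, -, -, -, 853, 475, 105, 390]

2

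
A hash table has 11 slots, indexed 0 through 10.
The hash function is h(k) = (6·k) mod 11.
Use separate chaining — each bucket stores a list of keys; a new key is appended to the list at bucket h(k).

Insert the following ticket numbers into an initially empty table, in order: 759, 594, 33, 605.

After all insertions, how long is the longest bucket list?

4

759 -> bucket 0
594 -> bucket 0 (collision)
33 -> bucket 0 (collision)
605 -> bucket 0 (collision)
Final buckets:
0: 759 -> 594 -> 33 -> 605
1: —
2: —
3: —
4: —
5: —
6: —
7: —
8: —
9: —
10: —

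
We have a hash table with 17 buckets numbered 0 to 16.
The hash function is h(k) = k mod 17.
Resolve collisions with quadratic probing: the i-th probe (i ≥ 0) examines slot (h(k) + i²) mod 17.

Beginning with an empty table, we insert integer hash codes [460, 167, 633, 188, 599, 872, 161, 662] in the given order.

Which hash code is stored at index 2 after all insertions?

188

460: h=1 => slot 1
167: h=14 => slot 14
633: h=4 => slot 4
188: h=1, probe 1,2 => slot 2
599: h=4, probe 4,5 => slot 5
872: h=5, probe 5,6 => slot 6
161: h=8 => slot 8
662: h=16 => slot 16
Table: [∅, 460, 188, ∅, 633, 599, 872, ∅, 161, ∅, ∅, ∅, ∅, ∅, 167, ∅, 662]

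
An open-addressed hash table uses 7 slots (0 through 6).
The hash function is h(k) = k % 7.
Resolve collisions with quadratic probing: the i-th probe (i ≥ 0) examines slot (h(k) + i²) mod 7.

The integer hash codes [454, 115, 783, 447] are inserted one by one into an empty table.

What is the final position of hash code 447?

1

454 hashes to 6; slot 6 is free -> place at 6.
115 hashes to 3; slot 3 is free -> place at 3.
783 hashes to 6; 6 taken -> place at 0.
447 hashes to 6; 6,0,3 taken -> place at 1.
Table: [783, 447, -, 115, -, -, 454]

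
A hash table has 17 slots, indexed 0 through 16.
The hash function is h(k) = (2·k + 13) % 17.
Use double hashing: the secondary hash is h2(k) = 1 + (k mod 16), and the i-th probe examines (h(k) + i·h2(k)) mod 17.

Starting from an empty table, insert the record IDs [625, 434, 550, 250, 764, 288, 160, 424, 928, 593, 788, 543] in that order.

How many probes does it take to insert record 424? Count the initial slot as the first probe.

4

625: h=5 => slot 5
434: h=14 => slot 14
550: h=8 => slot 8
250: h=3 => slot 3
764: h=11 => slot 11
288: h=11, h2=1, probe 11,12 => slot 12
160: h=10 => slot 10
424: h=11, h2=9, probe 11,3,12,4 => slot 4
928: h=16 => slot 16
593: h=9 => slot 9
788: h=8, h2=5, probe 8,13 => slot 13
543: h=11, h2=16, probe 11,10,9,8,7 => slot 7
Table: [—, —, —, 250, 424, 625, —, 543, 550, 593, 160, 764, 288, 788, 434, —, 928]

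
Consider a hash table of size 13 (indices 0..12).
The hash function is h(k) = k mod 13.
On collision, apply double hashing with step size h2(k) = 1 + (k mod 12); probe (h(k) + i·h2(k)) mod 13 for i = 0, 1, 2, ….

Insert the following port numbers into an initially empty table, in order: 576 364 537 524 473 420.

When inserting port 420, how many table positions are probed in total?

3

Insert 576: h=4, slot 4 empty → index 4.
Insert 364: h=0, slot 0 empty → index 0.
Insert 537: h=4, h2=10, slot 4 occupied → index 1.
Insert 524: h=4, h2=9, slots 4,0 occupied → index 9.
Insert 473: h=5, slot 5 empty → index 5.
Insert 420: h=4, h2=1, slots 4,5 occupied → index 6.
Table: [364, 537, _, _, 576, 473, 420, _, _, 524, _, _, _]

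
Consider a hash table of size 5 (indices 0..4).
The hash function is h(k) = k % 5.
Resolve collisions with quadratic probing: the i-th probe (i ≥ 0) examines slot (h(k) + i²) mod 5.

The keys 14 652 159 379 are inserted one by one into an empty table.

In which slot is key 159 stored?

14 hashes to 4; slot 4 is free => place at 4.
652 hashes to 2; slot 2 is free => place at 2.
159 hashes to 4; 4 taken => place at 0.
379 hashes to 4; 4,0 taken => place at 3.
Table: [159, —, 652, 379, 14]

0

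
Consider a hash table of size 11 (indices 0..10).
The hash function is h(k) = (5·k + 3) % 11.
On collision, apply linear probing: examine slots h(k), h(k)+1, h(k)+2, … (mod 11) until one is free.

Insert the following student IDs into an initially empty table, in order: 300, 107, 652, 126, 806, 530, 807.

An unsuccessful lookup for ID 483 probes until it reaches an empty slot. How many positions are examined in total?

300: h=7 => slot 7
107: h=10 => slot 10
652: h=7, probe 7,8 => slot 8
126: h=6 => slot 6
806: h=7, probe 7,8,9 => slot 9
530: h=2 => slot 2
807: h=1 => slot 1
Table: [∅, 807, 530, ∅, ∅, ∅, 126, 300, 652, 806, 107]
Lookup 483: h=9, probe 9,10,0 → slot 0 empty, not found.

3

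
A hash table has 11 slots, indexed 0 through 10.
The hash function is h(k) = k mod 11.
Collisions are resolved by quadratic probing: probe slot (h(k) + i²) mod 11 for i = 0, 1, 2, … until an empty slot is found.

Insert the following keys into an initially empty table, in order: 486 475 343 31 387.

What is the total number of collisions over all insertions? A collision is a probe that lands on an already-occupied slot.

486 hashes to 2; slot 2 is free -> place at 2.
475 hashes to 2; 2 taken -> place at 3.
343 hashes to 2; 2,3 taken -> place at 6.
31 hashes to 9; slot 9 is free -> place at 9.
387 hashes to 2; 2,3,6 taken -> place at 0.
Table: [387, ∅, 486, 475, ∅, ∅, 343, ∅, ∅, 31, ∅]

6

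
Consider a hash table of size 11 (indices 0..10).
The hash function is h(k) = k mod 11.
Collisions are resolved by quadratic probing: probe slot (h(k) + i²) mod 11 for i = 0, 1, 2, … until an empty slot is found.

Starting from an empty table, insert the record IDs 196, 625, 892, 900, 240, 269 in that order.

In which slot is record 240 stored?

7

196: h=9 → slot 9
625: h=9, probe 9,10 → slot 10
892: h=1 → slot 1
900: h=9, probe 9,10,2 → slot 2
240: h=9, probe 9,10,2,7 → slot 7
269: h=5 → slot 5
Table: [., 892, 900, ., ., 269, ., 240, ., 196, 625]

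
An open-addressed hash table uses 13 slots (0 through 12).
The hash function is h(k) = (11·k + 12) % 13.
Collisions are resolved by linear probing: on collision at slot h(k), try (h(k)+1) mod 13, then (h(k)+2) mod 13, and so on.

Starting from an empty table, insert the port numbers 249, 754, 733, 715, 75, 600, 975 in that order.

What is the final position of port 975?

1

Insert 249: h=8, slot 8 empty -> index 8.
Insert 754: h=12, slot 12 empty -> index 12.
Insert 733: h=2, slot 2 empty -> index 2.
Insert 715: h=12, slot 12 occupied -> index 0.
Insert 75: h=5, slot 5 empty -> index 5.
Insert 600: h=8, slot 8 occupied -> index 9.
Insert 975: h=12, slots 12,0 occupied -> index 1.
Table: [715, 975, 733, ∅, ∅, 75, ∅, ∅, 249, 600, ∅, ∅, 754]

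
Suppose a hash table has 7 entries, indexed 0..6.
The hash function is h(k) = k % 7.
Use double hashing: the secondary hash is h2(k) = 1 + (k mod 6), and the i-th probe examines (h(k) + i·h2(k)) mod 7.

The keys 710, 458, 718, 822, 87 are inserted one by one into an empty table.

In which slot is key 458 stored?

710: h=3 → slot 3
458: h=3, h2=3, probe 3,6 → slot 6
718: h=4 → slot 4
822: h=3, h2=1, probe 3,4,5 → slot 5
87: h=3, h2=4, probe 3,0 → slot 0
Table: [87, -, -, 710, 718, 822, 458]

6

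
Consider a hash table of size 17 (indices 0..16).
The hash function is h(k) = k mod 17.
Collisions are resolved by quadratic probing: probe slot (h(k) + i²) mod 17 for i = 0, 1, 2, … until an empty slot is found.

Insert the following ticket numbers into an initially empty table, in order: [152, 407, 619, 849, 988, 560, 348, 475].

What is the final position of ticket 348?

9

152: h=16 → slot 16
407: h=16, probe 16,0 → slot 0
619: h=7 → slot 7
849: h=16, probe 16,0,3 → slot 3
988: h=2 → slot 2
560: h=16, probe 16,0,3,8 → slot 8
348: h=8, probe 8,9 → slot 9
475: h=16, probe 16,0,3,8,15 → slot 15
Table: [407, -, 988, 849, -, -, -, 619, 560, 348, -, -, -, -, -, 475, 152]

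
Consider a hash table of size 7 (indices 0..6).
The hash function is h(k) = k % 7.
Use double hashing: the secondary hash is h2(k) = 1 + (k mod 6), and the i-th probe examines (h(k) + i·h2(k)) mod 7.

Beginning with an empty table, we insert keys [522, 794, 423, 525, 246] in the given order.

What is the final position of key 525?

522 hashes to 4; slot 4 is free => place at 4.
794 hashes to 3; slot 3 is free => place at 3.
423 hashes to 3, h2=4; 3 taken => place at 0.
525 hashes to 0, h2=4; 0,4 taken => place at 1.
246 hashes to 1, h2=1; 1 taken => place at 2.
Table: [423, 525, 246, 794, 522, ., .]

1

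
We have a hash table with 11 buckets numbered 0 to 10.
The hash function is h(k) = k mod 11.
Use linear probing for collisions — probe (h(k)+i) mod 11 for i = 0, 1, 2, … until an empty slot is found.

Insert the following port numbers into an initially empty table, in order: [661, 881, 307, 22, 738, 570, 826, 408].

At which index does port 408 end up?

5

661: h=1 -> slot 1
881: h=1, probe 1,2 -> slot 2
307: h=10 -> slot 10
22: h=0 -> slot 0
738: h=1, probe 1,2,3 -> slot 3
570: h=9 -> slot 9
826: h=1, probe 1,2,3,4 -> slot 4
408: h=1, probe 1,2,3,4,5 -> slot 5
Table: [22, 661, 881, 738, 826, 408, ∅, ∅, ∅, 570, 307]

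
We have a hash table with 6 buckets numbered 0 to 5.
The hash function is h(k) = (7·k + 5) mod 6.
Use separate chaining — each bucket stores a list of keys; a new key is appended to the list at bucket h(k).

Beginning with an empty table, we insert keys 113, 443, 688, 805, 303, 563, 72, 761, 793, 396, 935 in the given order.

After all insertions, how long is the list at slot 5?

2

113 -> bucket 4
443 -> bucket 4 (collision)
688 -> bucket 3
805 -> bucket 0
303 -> bucket 2
563 -> bucket 4 (collision)
72 -> bucket 5
761 -> bucket 4 (collision)
793 -> bucket 0 (collision)
396 -> bucket 5 (collision)
935 -> bucket 4 (collision)
Final buckets:
0: 805 -> 793
1: ∅
2: 303
3: 688
4: 113 -> 443 -> 563 -> 761 -> 935
5: 72 -> 396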